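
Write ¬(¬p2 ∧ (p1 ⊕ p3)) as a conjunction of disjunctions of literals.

¬(¬p2 ∧ (p1 ⊕ p3))
= ¬(¬p2 ∧ (p1 ∨ p3) ∧ ¬(p1 ∧ p3))   [expand ⊕]
= ¬¬p2 ∨ ¬(p1 ∨ p3) ∨ ¬¬(p1 ∧ p3)   [De Morgan]
= p2 ∨ ¬(p1 ∨ p3) ∨ ¬¬(p1 ∧ p3)   [double negation]
= p2 ∨ (¬p1 ∧ ¬p3) ∨ ¬¬(p1 ∧ p3)   [De Morgan]
= p2 ∨ (¬p1 ∧ ¬p3) ∨ (p1 ∧ p3)   [double negation]
= (p2 ∨ ¬p1 ∨ p1) ∧ (p2 ∨ ¬p1 ∨ p3) ∧ (p2 ∨ ¬p3 ∨ p1) ∧ (p2 ∨ ¬p3 ∨ p3)   [distribute ∨ over ∧]
= (p2 ∨ ¬p1 ∨ p3) ∧ (p2 ∨ ¬p3 ∨ p1)   [simplify]

(p2 ∨ ¬p1 ∨ p3) ∧ (p2 ∨ ¬p3 ∨ p1)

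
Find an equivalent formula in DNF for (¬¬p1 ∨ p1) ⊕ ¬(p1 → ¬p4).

p1 ∧ ¬p4

(¬¬p1 ∨ p1) ⊕ ¬(p1 → ¬p4)
≡ ((¬¬p1 ∨ p1) ∧ ¬¬(p1 → ¬p4)) ∨ (¬(¬¬p1 ∨ p1) ∧ ¬(p1 → ¬p4))   (expand ⊕)
≡ ((¬¬p1 ∨ p1) ∧ ¬¬(¬p1 ∨ ¬p4)) ∨ (¬(¬¬p1 ∨ p1) ∧ ¬(p1 → ¬p4))   (eliminate →)
≡ ((¬¬p1 ∨ p1) ∧ ¬¬(¬p1 ∨ ¬p4)) ∨ (¬(¬¬p1 ∨ p1) ∧ ¬(¬p1 ∨ ¬p4))   (eliminate →)
≡ ((p1 ∨ p1) ∧ ¬¬(¬p1 ∨ ¬p4)) ∨ (¬(¬¬p1 ∨ p1) ∧ ¬(¬p1 ∨ ¬p4))   (double negation)
≡ ((p1 ∨ p1) ∧ (¬p1 ∨ ¬p4)) ∨ (¬(¬¬p1 ∨ p1) ∧ ¬(¬p1 ∨ ¬p4))   (double negation)
≡ ((p1 ∨ p1) ∧ (¬p1 ∨ ¬p4)) ∨ (¬¬¬p1 ∧ ¬p1 ∧ ¬(¬p1 ∨ ¬p4))   (De Morgan)
≡ ((p1 ∨ p1) ∧ (¬p1 ∨ ¬p4)) ∨ (¬p1 ∧ ¬p1 ∧ ¬(¬p1 ∨ ¬p4))   (double negation)
≡ ((p1 ∨ p1) ∧ (¬p1 ∨ ¬p4)) ∨ (¬p1 ∧ ¬p1 ∧ ¬¬p1 ∧ ¬¬p4)   (De Morgan)
≡ ((p1 ∨ p1) ∧ (¬p1 ∨ ¬p4)) ∨ (¬p1 ∧ ¬p1 ∧ p1 ∧ ¬¬p4)   (double negation)
≡ ((p1 ∨ p1) ∧ (¬p1 ∨ ¬p4)) ∨ (¬p1 ∧ ¬p1 ∧ p1 ∧ p4)   (double negation)
≡ (p1 ∧ ¬p1) ∨ (p1 ∧ ¬p4) ∨ (p1 ∧ ¬p1) ∨ (p1 ∧ ¬p4) ∨ (¬p1 ∧ ¬p1 ∧ p1 ∧ p4)   (distribute ∧ over ∨)
≡ p1 ∧ ¬p4   (simplify)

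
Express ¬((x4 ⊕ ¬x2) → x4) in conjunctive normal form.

(x4 ∨ ¬x2) ∧ ¬x4

¬((x4 ⊕ ¬x2) → x4)
≡ ¬(¬(x4 ⊕ ¬x2) ∨ x4)   [eliminate →]
≡ ¬(¬((x4 ∨ ¬x2) ∧ ¬(x4 ∧ ¬x2)) ∨ x4)   [expand ⊕]
≡ ¬¬((x4 ∨ ¬x2) ∧ ¬(x4 ∧ ¬x2)) ∧ ¬x4   [De Morgan]
≡ (x4 ∨ ¬x2) ∧ ¬(x4 ∧ ¬x2) ∧ ¬x4   [double negation]
≡ (x4 ∨ ¬x2) ∧ (¬x4 ∨ ¬¬x2) ∧ ¬x4   [De Morgan]
≡ (x4 ∨ ¬x2) ∧ (¬x4 ∨ x2) ∧ ¬x4   [double negation]
≡ (x4 ∨ ¬x2) ∧ ¬x4   [simplify]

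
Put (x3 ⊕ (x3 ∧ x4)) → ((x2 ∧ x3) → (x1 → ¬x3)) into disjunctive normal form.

¬x3 ∨ (x3 ∧ x4) ∨ ¬x2 ∨ ¬x1

(x3 ⊕ (x3 ∧ x4)) → ((x2 ∧ x3) → (x1 → ¬x3))
≡ ¬(x3 ⊕ (x3 ∧ x4)) ∨ ((x2 ∧ x3) → (x1 → ¬x3))   — eliminate →
≡ ¬((x3 ∧ ¬(x3 ∧ x4)) ∨ (¬x3 ∧ x3 ∧ x4)) ∨ ((x2 ∧ x3) → (x1 → ¬x3))   — expand ⊕
≡ ¬((x3 ∧ ¬(x3 ∧ x4)) ∨ (¬x3 ∧ x3 ∧ x4)) ∨ ¬(x2 ∧ x3) ∨ (x1 → ¬x3)   — eliminate →
≡ ¬((x3 ∧ ¬(x3 ∧ x4)) ∨ (¬x3 ∧ x3 ∧ x4)) ∨ ¬(x2 ∧ x3) ∨ ¬x1 ∨ ¬x3   — eliminate →
≡ (¬(x3 ∧ ¬(x3 ∧ x4)) ∧ ¬(¬x3 ∧ x3 ∧ x4)) ∨ ¬(x2 ∧ x3) ∨ ¬x1 ∨ ¬x3   — De Morgan
≡ ((¬x3 ∨ ¬¬(x3 ∧ x4)) ∧ ¬(¬x3 ∧ x3 ∧ x4)) ∨ ¬(x2 ∧ x3) ∨ ¬x1 ∨ ¬x3   — De Morgan
≡ ((¬x3 ∨ (x3 ∧ x4)) ∧ ¬(¬x3 ∧ x3 ∧ x4)) ∨ ¬(x2 ∧ x3) ∨ ¬x1 ∨ ¬x3   — double negation
≡ ((¬x3 ∨ (x3 ∧ x4)) ∧ (¬¬x3 ∨ ¬x3 ∨ ¬x4)) ∨ ¬(x2 ∧ x3) ∨ ¬x1 ∨ ¬x3   — De Morgan
≡ ((¬x3 ∨ (x3 ∧ x4)) ∧ (x3 ∨ ¬x3 ∨ ¬x4)) ∨ ¬(x2 ∧ x3) ∨ ¬x1 ∨ ¬x3   — double negation
≡ ((¬x3 ∨ (x3 ∧ x4)) ∧ (x3 ∨ ¬x3 ∨ ¬x4)) ∨ ¬x2 ∨ ¬x3 ∨ ¬x1 ∨ ¬x3   — De Morgan
≡ (¬x3 ∧ x3) ∨ (¬x3 ∧ ¬x3) ∨ (¬x3 ∧ ¬x4) ∨ (x3 ∧ x4 ∧ x3) ∨ (x3 ∧ x4 ∧ ¬x3) ∨ (x3 ∧ x4 ∧ ¬x4) ∨ ¬x2 ∨ ¬x3 ∨ ¬x1 ∨ ¬x3   — distribute ∧ over ∨
≡ ¬x3 ∨ (x3 ∧ x4) ∨ ¬x2 ∨ ¬x1   — simplify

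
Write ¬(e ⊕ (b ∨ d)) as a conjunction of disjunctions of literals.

(¬e ∨ b ∨ d) ∧ (¬b ∨ e) ∧ (¬d ∨ e)

¬(e ⊕ (b ∨ d))
≡ ¬((e ∨ b ∨ d) ∧ ¬(e ∧ (b ∨ d)))   — expand ⊕
≡ ¬(e ∨ b ∨ d) ∨ ¬¬(e ∧ (b ∨ d))   — De Morgan
≡ (¬e ∧ ¬b ∧ ¬d) ∨ ¬¬(e ∧ (b ∨ d))   — De Morgan
≡ (¬e ∧ ¬b ∧ ¬d) ∨ (e ∧ (b ∨ d))   — double negation
≡ (¬e ∨ e) ∧ (¬e ∨ b ∨ d) ∧ (¬b ∨ e) ∧ (¬b ∨ b ∨ d) ∧ (¬d ∨ e) ∧ (¬d ∨ b ∨ d)   — distribute ∨ over ∧
≡ (¬e ∨ b ∨ d) ∧ (¬b ∨ e) ∧ (¬d ∨ e)   — simplify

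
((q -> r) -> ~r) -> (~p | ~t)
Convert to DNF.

((q -> r) -> ~r) -> (~p | ~t)
⇔ ~((q -> r) -> ~r) | ~p | ~t
⇔ ~(~(q -> r) | ~r) | ~p | ~t
⇔ ~(~(~q | r) | ~r) | ~p | ~t
⇔ (~~(~q | r) & ~~r) | ~p | ~t
⇔ ((~q | r) & ~~r) | ~p | ~t
⇔ ((~q | r) & r) | ~p | ~t
⇔ (~q & r) | (r & r) | ~p | ~t
⇔ r | ~p | ~t

r | ~p | ~t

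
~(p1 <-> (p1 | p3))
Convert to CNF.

~(p1 <-> (p1 | p3))
≡ ~((p1 -> (p1 | p3)) & ((p1 | p3) -> p1))   (eliminate <->)
≡ ~((~p1 | p1 | p3) & ((p1 | p3) -> p1))   (eliminate ->)
≡ ~((~p1 | p1 | p3) & (~(p1 | p3) | p1))   (eliminate ->)
≡ ~(~p1 | p1 | p3) | ~(~(p1 | p3) | p1)   (De Morgan)
≡ (~~p1 & ~p1 & ~p3) | ~(~(p1 | p3) | p1)   (De Morgan)
≡ (p1 & ~p1 & ~p3) | ~(~(p1 | p3) | p1)   (double negation)
≡ (p1 & ~p1 & ~p3) | (~~(p1 | p3) & ~p1)   (De Morgan)
≡ (p1 & ~p1 & ~p3) | ((p1 | p3) & ~p1)   (double negation)
≡ (p1 | p1 | p3) & (p1 | ~p1) & (~p1 | p1 | p3) & (~p1 | ~p1) & (~p3 | p1 | p3) & (~p3 | ~p1)   (distribute | over &)
≡ (p1 | p3) & ~p1   (simplify)

(p1 | p3) & ~p1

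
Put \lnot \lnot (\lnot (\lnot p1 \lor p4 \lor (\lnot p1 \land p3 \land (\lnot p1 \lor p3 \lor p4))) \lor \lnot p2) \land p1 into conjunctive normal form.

(\lnot p4 \lor \lnot p2) \land p1

\lnot \lnot (\lnot (\lnot p1 \lor p4 \lor (\lnot p1 \land p3 \land (\lnot p1 \lor p3 \lor p4))) \lor \lnot p2) \land p1
≡ (\lnot (\lnot p1 \lor p4 \lor (\lnot p1 \land p3 \land (\lnot p1 \lor p3 \lor p4))) \lor \lnot p2) \land p1   [double negation]
≡ ((\lnot \lnot p1 \land \lnot p4 \land \lnot (\lnot p1 \land p3 \land (\lnot p1 \lor p3 \lor p4))) \lor \lnot p2) \land p1   [De Morgan]
≡ ((p1 \land \lnot p4 \land \lnot (\lnot p1 \land p3 \land (\lnot p1 \lor p3 \lor p4))) \lor \lnot p2) \land p1   [double negation]
≡ ((p1 \land \lnot p4 \land (\lnot \lnot p1 \lor \lnot p3 \lor \lnot (\lnot p1 \lor p3 \lor p4))) \lor \lnot p2) \land p1   [De Morgan]
≡ ((p1 \land \lnot p4 \land (p1 \lor \lnot p3 \lor \lnot (\lnot p1 \lor p3 \lor p4))) \lor \lnot p2) \land p1   [double negation]
≡ ((p1 \land \lnot p4 \land (p1 \lor \lnot p3 \lor (\lnot \lnot p1 \land \lnot p3 \land \lnot p4))) \lor \lnot p2) \land p1   [De Morgan]
≡ ((p1 \land \lnot p4 \land (p1 \lor \lnot p3 \lor (p1 \land \lnot p3 \land \lnot p4))) \lor \lnot p2) \land p1   [double negation]
≡ (p1 \lor \lnot p2) \land (\lnot p4 \lor \lnot p2) \land (p1 \lor \lnot p3 \lor p1 \lor \lnot p2) \land (p1 \lor \lnot p3 \lor \lnot p3 \lor \lnot p2) \land (p1 \lor \lnot p3 \lor \lnot p4 \lor \lnot p2) \land p1   [distribute \lor over \land]
≡ (\lnot p4 \lor \lnot p2) \land p1   [simplify]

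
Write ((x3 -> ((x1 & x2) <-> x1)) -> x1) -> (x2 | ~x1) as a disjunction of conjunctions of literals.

~x1 | x2

((x3 -> ((x1 & x2) <-> x1)) -> x1) -> (x2 | ~x1)
≡ ~((x3 -> ((x1 & x2) <-> x1)) -> x1) | x2 | ~x1   (eliminate ->)
≡ ~(~(x3 -> ((x1 & x2) <-> x1)) | x1) | x2 | ~x1   (eliminate ->)
≡ ~(~(~x3 | ((x1 & x2) <-> x1)) | x1) | x2 | ~x1   (eliminate ->)
≡ ~(~(~x3 | (((x1 & x2) -> x1) & (x1 -> (x1 & x2)))) | x1) | x2 | ~x1   (eliminate <->)
≡ ~(~(~x3 | ((~(x1 & x2) | x1) & (x1 -> (x1 & x2)))) | x1) | x2 | ~x1   (eliminate ->)
≡ ~(~(~x3 | ((~(x1 & x2) | x1) & (~x1 | (x1 & x2)))) | x1) | x2 | ~x1   (eliminate ->)
≡ (~~(~x3 | ((~(x1 & x2) | x1) & (~x1 | (x1 & x2)))) & ~x1) | x2 | ~x1   (De Morgan)
≡ ((~x3 | ((~(x1 & x2) | x1) & (~x1 | (x1 & x2)))) & ~x1) | x2 | ~x1   (double negation)
≡ ((~x3 | ((~x1 | ~x2 | x1) & (~x1 | (x1 & x2)))) & ~x1) | x2 | ~x1   (De Morgan)
≡ (~x3 & ~x1) | (~x1 & ~x1 & ~x1) | (~x1 & x1 & x2 & ~x1) | (~x2 & ~x1 & ~x1) | (~x2 & x1 & x2 & ~x1) | (x1 & ~x1 & ~x1) | (x1 & x1 & x2 & ~x1) | x2 | ~x1   (distribute & over |)
≡ ~x1 | x2   (simplify)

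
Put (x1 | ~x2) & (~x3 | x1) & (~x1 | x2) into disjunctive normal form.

(x1 | ~x2) & (~x3 | x1) & (~x1 | x2)
= (x1 & ~x3 & ~x1) | (x1 & ~x3 & x2) | (x1 & x1 & ~x1) | (x1 & x1 & x2) | (~x2 & ~x3 & ~x1) | (~x2 & ~x3 & x2) | (~x2 & x1 & ~x1) | (~x2 & x1 & x2)   — distribute & over |
= (x1 & x2) | (~x2 & ~x3 & ~x1)   — simplify

(x1 & x2) | (~x2 & ~x3 & ~x1)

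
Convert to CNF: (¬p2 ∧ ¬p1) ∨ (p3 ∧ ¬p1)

(¬p2 ∧ ¬p1) ∨ (p3 ∧ ¬p1)
≡ (¬p2 ∨ p3) ∧ (¬p2 ∨ ¬p1) ∧ (¬p1 ∨ p3) ∧ (¬p1 ∨ ¬p1)   [distribute ∨ over ∧]
≡ (¬p2 ∨ p3) ∧ ¬p1   [simplify]

(¬p2 ∨ p3) ∧ ¬p1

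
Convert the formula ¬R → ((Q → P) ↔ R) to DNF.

¬R → ((Q → P) ↔ R)
≡ ¬¬R ∨ ((Q → P) ↔ R)   — eliminate →
≡ ¬¬R ∨ (((Q → P) → R) ∧ (R → (Q → P)))   — eliminate ↔
≡ ¬¬R ∨ ((¬(Q → P) ∨ R) ∧ (R → (Q → P)))   — eliminate →
≡ ¬¬R ∨ ((¬(¬Q ∨ P) ∨ R) ∧ (R → (Q → P)))   — eliminate →
≡ ¬¬R ∨ ((¬(¬Q ∨ P) ∨ R) ∧ (¬R ∨ (Q → P)))   — eliminate →
≡ ¬¬R ∨ ((¬(¬Q ∨ P) ∨ R) ∧ (¬R ∨ ¬Q ∨ P))   — eliminate →
≡ R ∨ ((¬(¬Q ∨ P) ∨ R) ∧ (¬R ∨ ¬Q ∨ P))   — double negation
≡ R ∨ (((¬¬Q ∧ ¬P) ∨ R) ∧ (¬R ∨ ¬Q ∨ P))   — De Morgan
≡ R ∨ (((Q ∧ ¬P) ∨ R) ∧ (¬R ∨ ¬Q ∨ P))   — double negation
≡ R ∨ (Q ∧ ¬P ∧ ¬R) ∨ (Q ∧ ¬P ∧ ¬Q) ∨ (Q ∧ ¬P ∧ P) ∨ (R ∧ ¬R) ∨ (R ∧ ¬Q) ∨ (R ∧ P)   — distribute ∧ over ∨
≡ R ∨ (Q ∧ ¬P ∧ ¬R)   — simplify

R ∨ (Q ∧ ¬P ∧ ¬R)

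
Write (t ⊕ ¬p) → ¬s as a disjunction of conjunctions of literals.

(¬t ∧ p) ∨ (¬p ∧ t) ∨ ¬s

(t ⊕ ¬p) → ¬s
⇔ ¬(t ⊕ ¬p) ∨ ¬s   (eliminate →)
⇔ ¬((t ∧ ¬¬p) ∨ (¬t ∧ ¬p)) ∨ ¬s   (expand ⊕)
⇔ (¬(t ∧ ¬¬p) ∧ ¬(¬t ∧ ¬p)) ∨ ¬s   (De Morgan)
⇔ ((¬t ∨ ¬¬¬p) ∧ ¬(¬t ∧ ¬p)) ∨ ¬s   (De Morgan)
⇔ ((¬t ∨ ¬p) ∧ ¬(¬t ∧ ¬p)) ∨ ¬s   (double negation)
⇔ ((¬t ∨ ¬p) ∧ (¬¬t ∨ ¬¬p)) ∨ ¬s   (De Morgan)
⇔ ((¬t ∨ ¬p) ∧ (t ∨ ¬¬p)) ∨ ¬s   (double negation)
⇔ ((¬t ∨ ¬p) ∧ (t ∨ p)) ∨ ¬s   (double negation)
⇔ (¬t ∧ t) ∨ (¬t ∧ p) ∨ (¬p ∧ t) ∨ (¬p ∧ p) ∨ ¬s   (distribute ∧ over ∨)
⇔ (¬t ∧ p) ∨ (¬p ∧ t) ∨ ¬s   (simplify)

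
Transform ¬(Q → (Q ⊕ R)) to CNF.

¬(Q → (Q ⊕ R))
= ¬(¬Q ∨ (Q ⊕ R))
= ¬(¬Q ∨ ((Q ∨ R) ∧ ¬(Q ∧ R)))
= ¬¬Q ∧ ¬((Q ∨ R) ∧ ¬(Q ∧ R))
= Q ∧ ¬((Q ∨ R) ∧ ¬(Q ∧ R))
= Q ∧ (¬(Q ∨ R) ∨ ¬¬(Q ∧ R))
= Q ∧ ((¬Q ∧ ¬R) ∨ ¬¬(Q ∧ R))
= Q ∧ ((¬Q ∧ ¬R) ∨ (Q ∧ R))
= Q ∧ (¬Q ∨ Q) ∧ (¬Q ∨ R) ∧ (¬R ∨ Q) ∧ (¬R ∨ R)
= Q ∧ (¬Q ∨ R)

Q ∧ (¬Q ∨ R)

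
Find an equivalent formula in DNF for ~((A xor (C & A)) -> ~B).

~((A xor (C & A)) -> ~B)
⇔ ~(~(A xor (C & A)) | ~B)
⇔ ~(~((A & ~(C & A)) | (~A & C & A)) | ~B)
⇔ ~~((A & ~(C & A)) | (~A & C & A)) & ~~B
⇔ ((A & ~(C & A)) | (~A & C & A)) & ~~B
⇔ ((A & (~C | ~A)) | (~A & C & A)) & ~~B
⇔ ((A & (~C | ~A)) | (~A & C & A)) & B
⇔ (A & ~C & B) | (A & ~A & B) | (~A & C & A & B)
⇔ A & ~C & B

A & ~C & B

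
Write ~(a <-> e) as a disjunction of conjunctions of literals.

~(a <-> e)
≡ ~((a -> e) & (e -> a))   [eliminate <->]
≡ ~((~a | e) & (e -> a))   [eliminate ->]
≡ ~((~a | e) & (~e | a))   [eliminate ->]
≡ ~(~a | e) | ~(~e | a)   [De Morgan]
≡ (~~a & ~e) | ~(~e | a)   [De Morgan]
≡ (a & ~e) | ~(~e | a)   [double negation]
≡ (a & ~e) | (~~e & ~a)   [De Morgan]
≡ (a & ~e) | (e & ~a)   [double negation]

(a & ~e) | (e & ~a)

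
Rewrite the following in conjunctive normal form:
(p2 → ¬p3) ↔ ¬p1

(p2 → ¬p3) ↔ ¬p1
≡ ((p2 → ¬p3) → ¬p1) ∧ (¬p1 → (p2 → ¬p3))   (eliminate ↔)
≡ (¬(p2 → ¬p3) ∨ ¬p1) ∧ (¬p1 → (p2 → ¬p3))   (eliminate →)
≡ (¬(¬p2 ∨ ¬p3) ∨ ¬p1) ∧ (¬p1 → (p2 → ¬p3))   (eliminate →)
≡ (¬(¬p2 ∨ ¬p3) ∨ ¬p1) ∧ (¬¬p1 ∨ (p2 → ¬p3))   (eliminate →)
≡ (¬(¬p2 ∨ ¬p3) ∨ ¬p1) ∧ (¬¬p1 ∨ ¬p2 ∨ ¬p3)   (eliminate →)
≡ ((¬¬p2 ∧ ¬¬p3) ∨ ¬p1) ∧ (¬¬p1 ∨ ¬p2 ∨ ¬p3)   (De Morgan)
≡ ((p2 ∧ ¬¬p3) ∨ ¬p1) ∧ (¬¬p1 ∨ ¬p2 ∨ ¬p3)   (double negation)
≡ ((p2 ∧ p3) ∨ ¬p1) ∧ (¬¬p1 ∨ ¬p2 ∨ ¬p3)   (double negation)
≡ ((p2 ∧ p3) ∨ ¬p1) ∧ (p1 ∨ ¬p2 ∨ ¬p3)   (double negation)
≡ (p2 ∨ ¬p1) ∧ (p3 ∨ ¬p1) ∧ (p1 ∨ ¬p2 ∨ ¬p3)   (distribute ∨ over ∧)

(p2 ∨ ¬p1) ∧ (p3 ∨ ¬p1) ∧ (p1 ∨ ¬p2 ∨ ¬p3)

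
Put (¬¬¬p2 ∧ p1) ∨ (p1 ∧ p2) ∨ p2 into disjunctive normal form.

(¬p2 ∧ p1) ∨ p2

(¬¬¬p2 ∧ p1) ∨ (p1 ∧ p2) ∨ p2
= (¬p2 ∧ p1) ∨ (p1 ∧ p2) ∨ p2
= (¬p2 ∧ p1) ∨ p2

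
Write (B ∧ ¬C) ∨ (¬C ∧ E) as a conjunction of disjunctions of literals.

(B ∨ E) ∧ ¬C

(B ∧ ¬C) ∨ (¬C ∧ E)
⇔ (B ∨ ¬C) ∧ (B ∨ E) ∧ (¬C ∨ ¬C) ∧ (¬C ∨ E)   [distribute ∨ over ∧]
⇔ (B ∨ E) ∧ ¬C   [simplify]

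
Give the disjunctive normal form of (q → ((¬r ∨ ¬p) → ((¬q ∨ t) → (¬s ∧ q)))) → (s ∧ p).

(q ∧ ¬r ∧ t ∧ s) ∨ (q ∧ ¬p ∧ t ∧ s) ∨ (s ∧ p)

(q → ((¬r ∨ ¬p) → ((¬q ∨ t) → (¬s ∧ q)))) → (s ∧ p)
≡ ¬(q → ((¬r ∨ ¬p) → ((¬q ∨ t) → (¬s ∧ q)))) ∨ (s ∧ p)   [eliminate →]
≡ ¬(¬q ∨ ((¬r ∨ ¬p) → ((¬q ∨ t) → (¬s ∧ q)))) ∨ (s ∧ p)   [eliminate →]
≡ ¬(¬q ∨ ¬(¬r ∨ ¬p) ∨ ((¬q ∨ t) → (¬s ∧ q))) ∨ (s ∧ p)   [eliminate →]
≡ ¬(¬q ∨ ¬(¬r ∨ ¬p) ∨ ¬(¬q ∨ t) ∨ (¬s ∧ q)) ∨ (s ∧ p)   [eliminate →]
≡ (¬¬q ∧ ¬¬(¬r ∨ ¬p) ∧ ¬¬(¬q ∨ t) ∧ ¬(¬s ∧ q)) ∨ (s ∧ p)   [De Morgan]
≡ (q ∧ ¬¬(¬r ∨ ¬p) ∧ ¬¬(¬q ∨ t) ∧ ¬(¬s ∧ q)) ∨ (s ∧ p)   [double negation]
≡ (q ∧ (¬r ∨ ¬p) ∧ ¬¬(¬q ∨ t) ∧ ¬(¬s ∧ q)) ∨ (s ∧ p)   [double negation]
≡ (q ∧ (¬r ∨ ¬p) ∧ (¬q ∨ t) ∧ ¬(¬s ∧ q)) ∨ (s ∧ p)   [double negation]
≡ (q ∧ (¬r ∨ ¬p) ∧ (¬q ∨ t) ∧ (¬¬s ∨ ¬q)) ∨ (s ∧ p)   [De Morgan]
≡ (q ∧ (¬r ∨ ¬p) ∧ (¬q ∨ t) ∧ (s ∨ ¬q)) ∨ (s ∧ p)   [double negation]
≡ (q ∧ ¬r ∧ ¬q ∧ s) ∨ (q ∧ ¬r ∧ ¬q ∧ ¬q) ∨ (q ∧ ¬r ∧ t ∧ s) ∨ (q ∧ ¬r ∧ t ∧ ¬q) ∨ (q ∧ ¬p ∧ ¬q ∧ s) ∨ (q ∧ ¬p ∧ ¬q ∧ ¬q) ∨ (q ∧ ¬p ∧ t ∧ s) ∨ (q ∧ ¬p ∧ t ∧ ¬q) ∨ (s ∧ p)   [distribute ∧ over ∨]
≡ (q ∧ ¬r ∧ t ∧ s) ∨ (q ∧ ¬p ∧ t ∧ s) ∨ (s ∧ p)   [simplify]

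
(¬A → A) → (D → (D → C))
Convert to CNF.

¬A ∨ ¬D ∨ C

(¬A → A) → (D → (D → C))
= ¬(¬A → A) ∨ (D → (D → C))   [eliminate →]
= ¬(¬¬A ∨ A) ∨ (D → (D → C))   [eliminate →]
= ¬(¬¬A ∨ A) ∨ ¬D ∨ (D → C)   [eliminate →]
= ¬(¬¬A ∨ A) ∨ ¬D ∨ ¬D ∨ C   [eliminate →]
= ¬¬¬A ∧ ¬A ∨ ¬D ∨ ¬D ∨ C   [De Morgan]
= ¬A ∧ ¬A ∨ ¬D ∨ ¬D ∨ C   [double negation]
= (¬A ∨ ¬D ∨ ¬D ∨ C) ∧ (¬A ∨ ¬D ∨ ¬D ∨ C)   [distribute ∨ over ∧]
= ¬A ∨ ¬D ∨ C   [simplify]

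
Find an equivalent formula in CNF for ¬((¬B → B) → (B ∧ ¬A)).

¬((¬B → B) → (B ∧ ¬A))
≡ ¬(¬(¬B → B) ∨ (B ∧ ¬A))   (eliminate →)
≡ ¬(¬(¬¬B ∨ B) ∨ (B ∧ ¬A))   (eliminate →)
≡ ¬¬(¬¬B ∨ B) ∧ ¬(B ∧ ¬A)   (De Morgan)
≡ (¬¬B ∨ B) ∧ ¬(B ∧ ¬A)   (double negation)
≡ (B ∨ B) ∧ ¬(B ∧ ¬A)   (double negation)
≡ (B ∨ B) ∧ (¬B ∨ ¬¬A)   (De Morgan)
≡ (B ∨ B) ∧ (¬B ∨ A)   (double negation)
≡ B ∧ (¬B ∨ A)   (simplify)

B ∧ (¬B ∨ A)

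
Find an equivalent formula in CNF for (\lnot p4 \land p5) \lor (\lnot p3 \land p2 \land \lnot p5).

(\lnot p4 \land p5) \lor (\lnot p3 \land p2 \land \lnot p5)
≡ (\lnot p4 \lor \lnot p3) \land (\lnot p4 \lor p2) \land (\lnot p4 \lor \lnot p5) \land (p5 \lor \lnot p3) \land (p5 \lor p2) \land (p5 \lor \lnot p5)   (distribute \lor over \land)
≡ (\lnot p4 \lor \lnot p3) \land (\lnot p4 \lor p2) \land (\lnot p4 \lor \lnot p5) \land (p5 \lor \lnot p3) \land (p5 \lor p2)   (simplify)

(\lnot p4 \lor \lnot p3) \land (\lnot p4 \lor p2) \land (\lnot p4 \lor \lnot p5) \land (p5 \lor \lnot p3) \land (p5 \lor p2)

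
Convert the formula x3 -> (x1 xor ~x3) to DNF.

x3 -> (x1 xor ~x3)
⇔ ~x3 | (x1 xor ~x3)   [eliminate ->]
⇔ ~x3 | (x1 & ~~x3) | (~x1 & ~x3)   [expand xor]
⇔ ~x3 | (x1 & x3) | (~x1 & ~x3)   [double negation]
⇔ ~x3 | (x1 & x3)   [simplify]

~x3 | (x1 & x3)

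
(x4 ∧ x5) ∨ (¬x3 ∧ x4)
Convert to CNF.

(x4 ∧ x5) ∨ (¬x3 ∧ x4)
= (x4 ∨ ¬x3) ∧ (x4 ∨ x4) ∧ (x5 ∨ ¬x3) ∧ (x5 ∨ x4)   [distribute ∨ over ∧]
= x4 ∧ (x5 ∨ ¬x3)   [simplify]

x4 ∧ (x5 ∨ ¬x3)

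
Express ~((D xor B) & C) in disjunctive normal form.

(~D & ~B) | (B & D) | ~C

~((D xor B) & C)
⇔ ~(((D & ~B) | (~D & B)) & C)   — expand xor
⇔ ~((D & ~B) | (~D & B)) | ~C   — De Morgan
⇔ (~(D & ~B) & ~(~D & B)) | ~C   — De Morgan
⇔ ((~D | ~~B) & ~(~D & B)) | ~C   — De Morgan
⇔ ((~D | B) & ~(~D & B)) | ~C   — double negation
⇔ ((~D | B) & (~~D | ~B)) | ~C   — De Morgan
⇔ ((~D | B) & (D | ~B)) | ~C   — double negation
⇔ (~D & D) | (~D & ~B) | (B & D) | (B & ~B) | ~C   — distribute & over |
⇔ (~D & ~B) | (B & D) | ~C   — simplify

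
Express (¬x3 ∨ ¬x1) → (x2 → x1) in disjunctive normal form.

¬x2 ∨ x1

(¬x3 ∨ ¬x1) → (x2 → x1)
≡ ¬(¬x3 ∨ ¬x1) ∨ (x2 → x1)   [eliminate →]
≡ ¬(¬x3 ∨ ¬x1) ∨ ¬x2 ∨ x1   [eliminate →]
≡ (¬¬x3 ∧ ¬¬x1) ∨ ¬x2 ∨ x1   [De Morgan]
≡ (x3 ∧ ¬¬x1) ∨ ¬x2 ∨ x1   [double negation]
≡ (x3 ∧ x1) ∨ ¬x2 ∨ x1   [double negation]
≡ ¬x2 ∨ x1   [simplify]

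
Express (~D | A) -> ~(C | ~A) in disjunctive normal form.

(~D | A) -> ~(C | ~A)
⇔ ~(~D | A) | ~(C | ~A)
⇔ (~~D & ~A) | ~(C | ~A)
⇔ (D & ~A) | ~(C | ~A)
⇔ (D & ~A) | (~C & ~~A)
⇔ (D & ~A) | (~C & A)

(D & ~A) | (~C & A)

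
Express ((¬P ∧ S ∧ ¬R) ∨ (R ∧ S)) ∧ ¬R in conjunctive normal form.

((¬P ∧ S ∧ ¬R) ∨ (R ∧ S)) ∧ ¬R
≡ (¬P ∨ R) ∧ (¬P ∨ S) ∧ (S ∨ R) ∧ (S ∨ S) ∧ (¬R ∨ R) ∧ (¬R ∨ S) ∧ ¬R   (distribute ∨ over ∧)
≡ (¬P ∨ R) ∧ S ∧ ¬R   (simplify)

(¬P ∨ R) ∧ S ∧ ¬R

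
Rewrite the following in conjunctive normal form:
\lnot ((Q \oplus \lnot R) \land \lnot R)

\lnot ((Q \oplus \lnot R) \land \lnot R)
= \lnot ((Q \lor \lnot R) \land \lnot (Q \land \lnot R) \land \lnot R)   (expand \oplus)
= \lnot (Q \lor \lnot R) \lor \lnot \lnot (Q \land \lnot R) \lor \lnot \lnot R   (De Morgan)
= (\lnot Q \land \lnot \lnot R) \lor \lnot \lnot (Q \land \lnot R) \lor \lnot \lnot R   (De Morgan)
= (\lnot Q \land R) \lor \lnot \lnot (Q \land \lnot R) \lor \lnot \lnot R   (double negation)
= (\lnot Q \land R) \lor (Q \land \lnot R) \lor \lnot \lnot R   (double negation)
= (\lnot Q \land R) \lor (Q \land \lnot R) \lor R   (double negation)
= (\lnot Q \lor Q \lor R) \land (\lnot Q \lor \lnot R \lor R) \land (R \lor Q \lor R) \land (R \lor \lnot R \lor R)   (distribute \lor over \land)
= R \lor Q   (simplify)

R \lor Q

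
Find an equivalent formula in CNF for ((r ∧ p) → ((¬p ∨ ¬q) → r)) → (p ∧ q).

(r ∨ q) ∧ p ∧ (¬r ∨ q)

((r ∧ p) → ((¬p ∨ ¬q) → r)) → (p ∧ q)
= ¬((r ∧ p) → ((¬p ∨ ¬q) → r)) ∨ (p ∧ q)   [eliminate →]
= ¬(¬(r ∧ p) ∨ ((¬p ∨ ¬q) → r)) ∨ (p ∧ q)   [eliminate →]
= ¬(¬(r ∧ p) ∨ ¬(¬p ∨ ¬q) ∨ r) ∨ (p ∧ q)   [eliminate →]
= (¬¬(r ∧ p) ∧ ¬¬(¬p ∨ ¬q) ∧ ¬r) ∨ (p ∧ q)   [De Morgan]
= (r ∧ p ∧ ¬¬(¬p ∨ ¬q) ∧ ¬r) ∨ (p ∧ q)   [double negation]
= (r ∧ p ∧ (¬p ∨ ¬q) ∧ ¬r) ∨ (p ∧ q)   [double negation]
= (r ∨ p) ∧ (r ∨ q) ∧ (p ∨ p) ∧ (p ∨ q) ∧ (¬p ∨ ¬q ∨ p) ∧ (¬p ∨ ¬q ∨ q) ∧ (¬r ∨ p) ∧ (¬r ∨ q)   [distribute ∨ over ∧]
= (r ∨ q) ∧ p ∧ (¬r ∨ q)   [simplify]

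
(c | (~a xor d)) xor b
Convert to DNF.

(c & ~b) | (~a & ~d & ~b) | (a & d & ~b) | (~c & a & ~d & b) | (~c & d & ~a & b)

(c | (~a xor d)) xor b
⇔ ((c | (~a xor d)) & ~b) | (~(c | (~a xor d)) & b)   [expand xor]
⇔ ((c | (~a & ~d) | (~~a & d)) & ~b) | (~(c | (~a xor d)) & b)   [expand xor]
⇔ ((c | (~a & ~d) | (~~a & d)) & ~b) | (~(c | (~a & ~d) | (~~a & d)) & b)   [expand xor]
⇔ ((c | (~a & ~d) | (a & d)) & ~b) | (~(c | (~a & ~d) | (~~a & d)) & b)   [double negation]
⇔ ((c | (~a & ~d) | (a & d)) & ~b) | (~c & ~(~a & ~d) & ~(~~a & d) & b)   [De Morgan]
⇔ ((c | (~a & ~d) | (a & d)) & ~b) | (~c & (~~a | ~~d) & ~(~~a & d) & b)   [De Morgan]
⇔ ((c | (~a & ~d) | (a & d)) & ~b) | (~c & (a | ~~d) & ~(~~a & d) & b)   [double negation]
⇔ ((c | (~a & ~d) | (a & d)) & ~b) | (~c & (a | d) & ~(~~a & d) & b)   [double negation]
⇔ ((c | (~a & ~d) | (a & d)) & ~b) | (~c & (a | d) & (~~~a | ~d) & b)   [De Morgan]
⇔ ((c | (~a & ~d) | (a & d)) & ~b) | (~c & (a | d) & (~a | ~d) & b)   [double negation]
⇔ (c & ~b) | (~a & ~d & ~b) | (a & d & ~b) | (~c & a & ~a & b) | (~c & a & ~d & b) | (~c & d & ~a & b) | (~c & d & ~d & b)   [distribute & over |]
⇔ (c & ~b) | (~a & ~d & ~b) | (a & d & ~b) | (~c & a & ~d & b) | (~c & d & ~a & b)   [simplify]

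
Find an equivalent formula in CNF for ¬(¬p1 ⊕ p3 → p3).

¬(¬p1 ⊕ p3 → p3)
≡ ¬(¬(¬p1 ⊕ p3) ∨ p3)   [eliminate →]
≡ ¬(¬((¬p1 ∨ p3) ∧ ¬(¬p1 ∧ p3)) ∨ p3)   [expand ⊕]
≡ ¬¬((¬p1 ∨ p3) ∧ ¬(¬p1 ∧ p3)) ∧ ¬p3   [De Morgan]
≡ (¬p1 ∨ p3) ∧ ¬(¬p1 ∧ p3) ∧ ¬p3   [double negation]
≡ (¬p1 ∨ p3) ∧ (¬¬p1 ∨ ¬p3) ∧ ¬p3   [De Morgan]
≡ (¬p1 ∨ p3) ∧ (p1 ∨ ¬p3) ∧ ¬p3   [double negation]
≡ (¬p1 ∨ p3) ∧ ¬p3   [simplify]

(¬p1 ∨ p3) ∧ ¬p3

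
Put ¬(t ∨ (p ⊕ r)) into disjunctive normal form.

¬(t ∨ (p ⊕ r))
≡ ¬(t ∨ (p ∧ ¬r) ∨ (¬p ∧ r))   [expand ⊕]
≡ ¬t ∧ ¬(p ∧ ¬r) ∧ ¬(¬p ∧ r)   [De Morgan]
≡ ¬t ∧ (¬p ∨ ¬¬r) ∧ ¬(¬p ∧ r)   [De Morgan]
≡ ¬t ∧ (¬p ∨ r) ∧ ¬(¬p ∧ r)   [double negation]
≡ ¬t ∧ (¬p ∨ r) ∧ (¬¬p ∨ ¬r)   [De Morgan]
≡ ¬t ∧ (¬p ∨ r) ∧ (p ∨ ¬r)   [double negation]
≡ (¬t ∧ ¬p ∧ p) ∨ (¬t ∧ ¬p ∧ ¬r) ∨ (¬t ∧ r ∧ p) ∨ (¬t ∧ r ∧ ¬r)   [distribute ∧ over ∨]
≡ (¬t ∧ ¬p ∧ ¬r) ∨ (¬t ∧ r ∧ p)   [simplify]

(¬t ∧ ¬p ∧ ¬r) ∨ (¬t ∧ r ∧ p)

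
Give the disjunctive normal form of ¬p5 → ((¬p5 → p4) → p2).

p5 ∨ ¬p5 ∧ ¬p4 ∨ p2

¬p5 → ((¬p5 → p4) → p2)
⇔ ¬¬p5 ∨ ((¬p5 → p4) → p2)   (eliminate →)
⇔ ¬¬p5 ∨ ¬(¬p5 → p4) ∨ p2   (eliminate →)
⇔ ¬¬p5 ∨ ¬(¬¬p5 ∨ p4) ∨ p2   (eliminate →)
⇔ p5 ∨ ¬(¬¬p5 ∨ p4) ∨ p2   (double negation)
⇔ p5 ∨ ¬¬¬p5 ∧ ¬p4 ∨ p2   (De Morgan)
⇔ p5 ∨ ¬p5 ∧ ¬p4 ∨ p2   (double negation)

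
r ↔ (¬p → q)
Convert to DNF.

r ↔ (¬p → q)
≡ (r → (¬p → q)) ∧ ((¬p → q) → r)   [eliminate ↔]
≡ (¬r ∨ (¬p → q)) ∧ ((¬p → q) → r)   [eliminate →]
≡ (¬r ∨ ¬¬p ∨ q) ∧ ((¬p → q) → r)   [eliminate →]
≡ (¬r ∨ ¬¬p ∨ q) ∧ (¬(¬p → q) ∨ r)   [eliminate →]
≡ (¬r ∨ ¬¬p ∨ q) ∧ (¬(¬¬p ∨ q) ∨ r)   [eliminate →]
≡ (¬r ∨ p ∨ q) ∧ (¬(¬¬p ∨ q) ∨ r)   [double negation]
≡ (¬r ∨ p ∨ q) ∧ ((¬¬¬p ∧ ¬q) ∨ r)   [De Morgan]
≡ (¬r ∨ p ∨ q) ∧ ((¬p ∧ ¬q) ∨ r)   [double negation]
≡ (¬r ∧ ¬p ∧ ¬q) ∨ (¬r ∧ r) ∨ (p ∧ ¬p ∧ ¬q) ∨ (p ∧ r) ∨ (q ∧ ¬p ∧ ¬q) ∨ (q ∧ r)   [distribute ∧ over ∨]
≡ (¬r ∧ ¬p ∧ ¬q) ∨ (p ∧ r) ∨ (q ∧ r)   [simplify]

(¬r ∧ ¬p ∧ ¬q) ∨ (p ∧ r) ∨ (q ∧ r)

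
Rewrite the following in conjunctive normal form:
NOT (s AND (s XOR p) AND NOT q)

NOT (s AND (s XOR p) AND NOT q)
≡ NOT (s AND (s OR p) AND NOT (s AND p) AND NOT q)   [expand XOR]
≡ NOT s OR NOT (s OR p) OR NOT NOT (s AND p) OR NOT NOT q   [De Morgan]
≡ NOT s OR (NOT s AND NOT p) OR NOT NOT (s AND p) OR NOT NOT q   [De Morgan]
≡ NOT s OR (NOT s AND NOT p) OR (s AND p) OR NOT NOT q   [double negation]
≡ NOT s OR (NOT s AND NOT p) OR (s AND p) OR q   [double negation]
≡ (NOT s OR NOT s OR s OR q) AND (NOT s OR NOT s OR p OR q) AND (NOT s OR NOT p OR s OR q) AND (NOT s OR NOT p OR p OR q)   [distribute OR over AND]
≡ NOT s OR p OR q   [simplify]

NOT s OR p OR q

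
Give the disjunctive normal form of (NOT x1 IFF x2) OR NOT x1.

(NOT x1 IFF x2) OR NOT x1
= ((NOT x1 IMPLIES x2) AND (x2 IMPLIES NOT x1)) OR NOT x1   [eliminate IFF]
= ((NOT NOT x1 OR x2) AND (x2 IMPLIES NOT x1)) OR NOT x1   [eliminate IMPLIES]
= ((NOT NOT x1 OR x2) AND (NOT x2 OR NOT x1)) OR NOT x1   [eliminate IMPLIES]
= ((x1 OR x2) AND (NOT x2 OR NOT x1)) OR NOT x1   [double negation]
= (x1 AND NOT x2) OR (x1 AND NOT x1) OR (x2 AND NOT x2) OR (x2 AND NOT x1) OR NOT x1   [distribute AND over OR]
= (x1 AND NOT x2) OR NOT x1   [simplify]

(x1 AND NOT x2) OR NOT x1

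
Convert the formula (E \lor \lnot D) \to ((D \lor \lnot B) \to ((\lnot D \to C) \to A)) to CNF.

(\lnot E \lor \lnot D \lor A) \land (\lnot E \lor B \lor \lnot C \lor A) \land (D \lor B \lor \lnot C \lor A)

(E \lor \lnot D) \to ((D \lor \lnot B) \to ((\lnot D \to C) \to A))
≡ \lnot (E \lor \lnot D) \lor ((D \lor \lnot B) \to ((\lnot D \to C) \to A))   — eliminate \to
≡ \lnot (E \lor \lnot D) \lor \lnot (D \lor \lnot B) \lor ((\lnot D \to C) \to A)   — eliminate \to
≡ \lnot (E \lor \lnot D) \lor \lnot (D \lor \lnot B) \lor \lnot (\lnot D \to C) \lor A   — eliminate \to
≡ \lnot (E \lor \lnot D) \lor \lnot (D \lor \lnot B) \lor \lnot (\lnot \lnot D \lor C) \lor A   — eliminate \to
≡ (\lnot E \land \lnot \lnot D) \lor \lnot (D \lor \lnot B) \lor \lnot (\lnot \lnot D \lor C) \lor A   — De Morgan
≡ (\lnot E \land D) \lor \lnot (D \lor \lnot B) \lor \lnot (\lnot \lnot D \lor C) \lor A   — double negation
≡ (\lnot E \land D) \lor (\lnot D \land \lnot \lnot B) \lor \lnot (\lnot \lnot D \lor C) \lor A   — De Morgan
≡ (\lnot E \land D) \lor (\lnot D \land B) \lor \lnot (\lnot \lnot D \lor C) \lor A   — double negation
≡ (\lnot E \land D) \lor (\lnot D \land B) \lor (\lnot \lnot \lnot D \land \lnot C) \lor A   — De Morgan
≡ (\lnot E \land D) \lor (\lnot D \land B) \lor (\lnot D \land \lnot C) \lor A   — double negation
≡ (\lnot E \lor \lnot D \lor \lnot D \lor A) \land (\lnot E \lor \lnot D \lor \lnot C \lor A) \land (\lnot E \lor B \lor \lnot D \lor A) \land (\lnot E \lor B \lor \lnot C \lor A) \land (D \lor \lnot D \lor \lnot D \lor A) \land (D \lor \lnot D \lor \lnot C \lor A) \land (D \lor B \lor \lnot D \lor A) \land (D \lor B \lor \lnot C \lor A)   — distribute \lor over \land
≡ (\lnot E \lor \lnot D \lor A) \land (\lnot E \lor B \lor \lnot C \lor A) \land (D \lor B \lor \lnot C \lor A)   — simplify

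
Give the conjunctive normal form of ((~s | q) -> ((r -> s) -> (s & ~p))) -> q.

((~s | q) -> ((r -> s) -> (s & ~p))) -> q
⇔ ~((~s | q) -> ((r -> s) -> (s & ~p))) | q   [eliminate ->]
⇔ ~(~(~s | q) | ((r -> s) -> (s & ~p))) | q   [eliminate ->]
⇔ ~(~(~s | q) | ~(r -> s) | (s & ~p)) | q   [eliminate ->]
⇔ ~(~(~s | q) | ~(~r | s) | (s & ~p)) | q   [eliminate ->]
⇔ (~~(~s | q) & ~~(~r | s) & ~(s & ~p)) | q   [De Morgan]
⇔ ((~s | q) & ~~(~r | s) & ~(s & ~p)) | q   [double negation]
⇔ ((~s | q) & (~r | s) & ~(s & ~p)) | q   [double negation]
⇔ ((~s | q) & (~r | s) & (~s | ~~p)) | q   [De Morgan]
⇔ ((~s | q) & (~r | s) & (~s | p)) | q   [double negation]
⇔ (~s | q | q) & (~r | s | q) & (~s | p | q)   [distribute | over &]
⇔ (~s | q) & (~r | s | q)   [simplify]

(~s | q) & (~r | s | q)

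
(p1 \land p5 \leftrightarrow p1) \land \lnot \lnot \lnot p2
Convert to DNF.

\lnot p1 \land \lnot p2 \lor p1 \land p5 \land \lnot p2

(p1 \land p5 \leftrightarrow p1) \land \lnot \lnot \lnot p2
≡ (p1 \land p5 \to p1) \land (p1 \to p1 \land p5) \land \lnot \lnot \lnot p2   [eliminate \leftrightarrow]
≡ (\lnot (p1 \land p5) \lor p1) \land (p1 \to p1 \land p5) \land \lnot \lnot \lnot p2   [eliminate \to]
≡ (\lnot (p1 \land p5) \lor p1) \land (\lnot p1 \lor p1 \land p5) \land \lnot \lnot \lnot p2   [eliminate \to]
≡ (\lnot p1 \lor \lnot p5 \lor p1) \land (\lnot p1 \lor p1 \land p5) \land \lnot \lnot \lnot p2   [De Morgan]
≡ (\lnot p1 \lor \lnot p5 \lor p1) \land (\lnot p1 \lor p1 \land p5) \land \lnot p2   [double negation]
≡ \lnot p1 \land \lnot p1 \land \lnot p2 \lor \lnot p1 \land p1 \land p5 \land \lnot p2 \lor \lnot p5 \land \lnot p1 \land \lnot p2 \lor \lnot p5 \land p1 \land p5 \land \lnot p2 \lor p1 \land \lnot p1 \land \lnot p2 \lor p1 \land p1 \land p5 \land \lnot p2   [distribute \land over \lor]
≡ \lnot p1 \land \lnot p2 \lor p1 \land p5 \land \lnot p2   [simplify]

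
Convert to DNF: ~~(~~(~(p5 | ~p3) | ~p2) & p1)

~~(~~(~(p5 | ~p3) | ~p2) & p1)
≡ ~~(~(p5 | ~p3) | ~p2) & p1   [double negation]
≡ (~(p5 | ~p3) | ~p2) & p1   [double negation]
≡ ((~p5 & ~~p3) | ~p2) & p1   [De Morgan]
≡ ((~p5 & p3) | ~p2) & p1   [double negation]
≡ (~p5 & p3 & p1) | (~p2 & p1)   [distribute & over |]

(~p5 & p3 & p1) | (~p2 & p1)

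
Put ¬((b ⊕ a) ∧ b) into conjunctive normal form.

¬b ∨ a

¬((b ⊕ a) ∧ b)
⇔ ¬((b ∨ a) ∧ ¬(b ∧ a) ∧ b)   — expand ⊕
⇔ ¬(b ∨ a) ∨ ¬¬(b ∧ a) ∨ ¬b   — De Morgan
⇔ (¬b ∧ ¬a) ∨ ¬¬(b ∧ a) ∨ ¬b   — De Morgan
⇔ (¬b ∧ ¬a) ∨ (b ∧ a) ∨ ¬b   — double negation
⇔ (¬b ∨ b ∨ ¬b) ∧ (¬b ∨ a ∨ ¬b) ∧ (¬a ∨ b ∨ ¬b) ∧ (¬a ∨ a ∨ ¬b)   — distribute ∨ over ∧
⇔ ¬b ∨ a   — simplify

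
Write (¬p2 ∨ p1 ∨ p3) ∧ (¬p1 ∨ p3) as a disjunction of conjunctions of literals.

(¬p2 ∧ ¬p1) ∨ p3

(¬p2 ∨ p1 ∨ p3) ∧ (¬p1 ∨ p3)
≡ (¬p2 ∧ ¬p1) ∨ (¬p2 ∧ p3) ∨ (p1 ∧ ¬p1) ∨ (p1 ∧ p3) ∨ (p3 ∧ ¬p1) ∨ (p3 ∧ p3)   [distribute ∧ over ∨]
≡ (¬p2 ∧ ¬p1) ∨ p3   [simplify]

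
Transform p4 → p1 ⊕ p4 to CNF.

¬p4 ∨ ¬p1

p4 → p1 ⊕ p4
≡ ¬p4 ∨ (p1 ⊕ p4)   [eliminate →]
≡ ¬p4 ∨ (p1 ∨ p4) ∧ ¬(p1 ∧ p4)   [expand ⊕]
≡ ¬p4 ∨ (p1 ∨ p4) ∧ (¬p1 ∨ ¬p4)   [De Morgan]
≡ (¬p4 ∨ p1 ∨ p4) ∧ (¬p4 ∨ ¬p1 ∨ ¬p4)   [distribute ∨ over ∧]
≡ ¬p4 ∨ ¬p1   [simplify]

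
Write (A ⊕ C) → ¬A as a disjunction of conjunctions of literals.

(C ∧ A) ∨ ¬A

(A ⊕ C) → ¬A
≡ ¬(A ⊕ C) ∨ ¬A   [eliminate →]
≡ ¬((A ∧ ¬C) ∨ (¬A ∧ C)) ∨ ¬A   [expand ⊕]
≡ (¬(A ∧ ¬C) ∧ ¬(¬A ∧ C)) ∨ ¬A   [De Morgan]
≡ ((¬A ∨ ¬¬C) ∧ ¬(¬A ∧ C)) ∨ ¬A   [De Morgan]
≡ ((¬A ∨ C) ∧ ¬(¬A ∧ C)) ∨ ¬A   [double negation]
≡ ((¬A ∨ C) ∧ (¬¬A ∨ ¬C)) ∨ ¬A   [De Morgan]
≡ ((¬A ∨ C) ∧ (A ∨ ¬C)) ∨ ¬A   [double negation]
≡ (¬A ∧ A) ∨ (¬A ∧ ¬C) ∨ (C ∧ A) ∨ (C ∧ ¬C) ∨ ¬A   [distribute ∧ over ∨]
≡ (C ∧ A) ∨ ¬A   [simplify]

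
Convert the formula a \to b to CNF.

a \to b
⇔ \lnot a \lor b   — eliminate \to

\lnot a \lor b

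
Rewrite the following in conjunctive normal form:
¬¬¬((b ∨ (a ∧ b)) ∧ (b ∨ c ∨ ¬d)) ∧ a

¬b ∧ a

¬¬¬((b ∨ (a ∧ b)) ∧ (b ∨ c ∨ ¬d)) ∧ a
= ¬((b ∨ (a ∧ b)) ∧ (b ∨ c ∨ ¬d)) ∧ a   [double negation]
= (¬(b ∨ (a ∧ b)) ∨ ¬(b ∨ c ∨ ¬d)) ∧ a   [De Morgan]
= ((¬b ∧ ¬(a ∧ b)) ∨ ¬(b ∨ c ∨ ¬d)) ∧ a   [De Morgan]
= ((¬b ∧ (¬a ∨ ¬b)) ∨ ¬(b ∨ c ∨ ¬d)) ∧ a   [De Morgan]
= ((¬b ∧ (¬a ∨ ¬b)) ∨ (¬b ∧ ¬c ∧ ¬¬d)) ∧ a   [De Morgan]
= ((¬b ∧ (¬a ∨ ¬b)) ∨ (¬b ∧ ¬c ∧ d)) ∧ a   [double negation]
= (¬b ∨ ¬b) ∧ (¬b ∨ ¬c) ∧ (¬b ∨ d) ∧ (¬a ∨ ¬b ∨ ¬b) ∧ (¬a ∨ ¬b ∨ ¬c) ∧ (¬a ∨ ¬b ∨ d) ∧ a   [distribute ∨ over ∧]
= ¬b ∧ a   [simplify]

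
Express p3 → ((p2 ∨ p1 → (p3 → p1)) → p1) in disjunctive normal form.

¬p3 ∨ p2 ∧ p3 ∧ ¬p1 ∨ p1

p3 → ((p2 ∨ p1 → (p3 → p1)) → p1)
≡ ¬p3 ∨ ((p2 ∨ p1 → (p3 → p1)) → p1)   [eliminate →]
≡ ¬p3 ∨ ¬(p2 ∨ p1 → (p3 → p1)) ∨ p1   [eliminate →]
≡ ¬p3 ∨ ¬(¬(p2 ∨ p1) ∨ (p3 → p1)) ∨ p1   [eliminate →]
≡ ¬p3 ∨ ¬(¬(p2 ∨ p1) ∨ ¬p3 ∨ p1) ∨ p1   [eliminate →]
≡ ¬p3 ∨ ¬¬(p2 ∨ p1) ∧ ¬¬p3 ∧ ¬p1 ∨ p1   [De Morgan]
≡ ¬p3 ∨ (p2 ∨ p1) ∧ ¬¬p3 ∧ ¬p1 ∨ p1   [double negation]
≡ ¬p3 ∨ (p2 ∨ p1) ∧ p3 ∧ ¬p1 ∨ p1   [double negation]
≡ ¬p3 ∨ p2 ∧ p3 ∧ ¬p1 ∨ p1 ∧ p3 ∧ ¬p1 ∨ p1   [distribute ∧ over ∨]
≡ ¬p3 ∨ p2 ∧ p3 ∧ ¬p1 ∨ p1   [simplify]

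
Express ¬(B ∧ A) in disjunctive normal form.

¬B ∨ ¬A

¬(B ∧ A)
≡ ¬B ∨ ¬A   [De Morgan]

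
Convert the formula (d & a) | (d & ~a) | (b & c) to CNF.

(d | b) & (d | c)

(d & a) | (d & ~a) | (b & c)
≡ (d | d | b) & (d | d | c) & (d | ~a | b) & (d | ~a | c) & (a | d | b) & (a | d | c) & (a | ~a | b) & (a | ~a | c)   — distribute | over &
≡ (d | b) & (d | c)   — simplify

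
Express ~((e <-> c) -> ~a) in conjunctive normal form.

(~e | c) & (~c | e) & a

~((e <-> c) -> ~a)
= ~(~(e <-> c) | ~a)
= ~(~((e -> c) & (c -> e)) | ~a)
= ~(~((~e | c) & (c -> e)) | ~a)
= ~(~((~e | c) & (~c | e)) | ~a)
= ~~((~e | c) & (~c | e)) & ~~a
= (~e | c) & (~c | e) & ~~a
= (~e | c) & (~c | e) & a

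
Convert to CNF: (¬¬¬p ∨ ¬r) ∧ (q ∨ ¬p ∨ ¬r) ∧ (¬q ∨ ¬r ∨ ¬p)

(¬¬¬p ∨ ¬r) ∧ (q ∨ ¬p ∨ ¬r) ∧ (¬q ∨ ¬r ∨ ¬p)
⇔ (¬p ∨ ¬r) ∧ (q ∨ ¬p ∨ ¬r) ∧ (¬q ∨ ¬r ∨ ¬p)   [double negation]
⇔ ¬p ∨ ¬r   [simplify]

¬p ∨ ¬r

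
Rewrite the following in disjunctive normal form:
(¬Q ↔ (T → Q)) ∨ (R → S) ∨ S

(¬T ∧ ¬Q) ∨ ¬R ∨ S

(¬Q ↔ (T → Q)) ∨ (R → S) ∨ S
= ((¬Q → (T → Q)) ∧ ((T → Q) → ¬Q)) ∨ (R → S) ∨ S   [eliminate ↔]
= ((¬¬Q ∨ (T → Q)) ∧ ((T → Q) → ¬Q)) ∨ (R → S) ∨ S   [eliminate →]
= ((¬¬Q ∨ ¬T ∨ Q) ∧ ((T → Q) → ¬Q)) ∨ (R → S) ∨ S   [eliminate →]
= ((¬¬Q ∨ ¬T ∨ Q) ∧ (¬(T → Q) ∨ ¬Q)) ∨ (R → S) ∨ S   [eliminate →]
= ((¬¬Q ∨ ¬T ∨ Q) ∧ (¬(¬T ∨ Q) ∨ ¬Q)) ∨ (R → S) ∨ S   [eliminate →]
= ((¬¬Q ∨ ¬T ∨ Q) ∧ (¬(¬T ∨ Q) ∨ ¬Q)) ∨ ¬R ∨ S ∨ S   [eliminate →]
= ((Q ∨ ¬T ∨ Q) ∧ (¬(¬T ∨ Q) ∨ ¬Q)) ∨ ¬R ∨ S ∨ S   [double negation]
= ((Q ∨ ¬T ∨ Q) ∧ ((¬¬T ∧ ¬Q) ∨ ¬Q)) ∨ ¬R ∨ S ∨ S   [De Morgan]
= ((Q ∨ ¬T ∨ Q) ∧ ((T ∧ ¬Q) ∨ ¬Q)) ∨ ¬R ∨ S ∨ S   [double negation]
= (Q ∧ T ∧ ¬Q) ∨ (Q ∧ ¬Q) ∨ (¬T ∧ T ∧ ¬Q) ∨ (¬T ∧ ¬Q) ∨ (Q ∧ T ∧ ¬Q) ∨ (Q ∧ ¬Q) ∨ ¬R ∨ S ∨ S   [distribute ∧ over ∨]
= (¬T ∧ ¬Q) ∨ ¬R ∨ S   [simplify]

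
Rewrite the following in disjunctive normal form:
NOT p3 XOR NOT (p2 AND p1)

NOT p3 XOR NOT (p2 AND p1)
= (NOT p3 AND NOT NOT (p2 AND p1)) OR (NOT NOT p3 AND NOT (p2 AND p1))   (expand XOR)
= (NOT p3 AND p2 AND p1) OR (NOT NOT p3 AND NOT (p2 AND p1))   (double negation)
= (NOT p3 AND p2 AND p1) OR (p3 AND NOT (p2 AND p1))   (double negation)
= (NOT p3 AND p2 AND p1) OR (p3 AND (NOT p2 OR NOT p1))   (De Morgan)
= (NOT p3 AND p2 AND p1) OR (p3 AND NOT p2) OR (p3 AND NOT p1)   (distribute AND over OR)

(NOT p3 AND p2 AND p1) OR (p3 AND NOT p2) OR (p3 AND NOT p1)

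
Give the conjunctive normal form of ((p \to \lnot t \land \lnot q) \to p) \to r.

((p \to \lnot t \land \lnot q) \to p) \to r
⇔ \lnot ((p \to \lnot t \land \lnot q) \to p) \lor r   (eliminate \to)
⇔ \lnot (\lnot (p \to \lnot t \land \lnot q) \lor p) \lor r   (eliminate \to)
⇔ \lnot (\lnot (\lnot p \lor \lnot t \land \lnot q) \lor p) \lor r   (eliminate \to)
⇔ \lnot \lnot (\lnot p \lor \lnot t \land \lnot q) \land \lnot p \lor r   (De Morgan)
⇔ (\lnot p \lor \lnot t \land \lnot q) \land \lnot p \lor r   (double negation)
⇔ (\lnot p \lor \lnot t \lor r) \land (\lnot p \lor \lnot q \lor r) \land (\lnot p \lor r)   (distribute \lor over \land)
⇔ \lnot p \lor r   (simplify)

\lnot p \lor r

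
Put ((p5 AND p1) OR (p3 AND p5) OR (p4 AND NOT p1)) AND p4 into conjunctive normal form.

((p5 AND p1) OR (p3 AND p5) OR (p4 AND NOT p1)) AND p4
⇔ (p5 OR p3 OR p4) AND (p5 OR p3 OR NOT p1) AND (p5 OR p5 OR p4) AND (p5 OR p5 OR NOT p1) AND (p1 OR p3 OR p4) AND (p1 OR p3 OR NOT p1) AND (p1 OR p5 OR p4) AND (p1 OR p5 OR NOT p1) AND p4   [distribute OR over AND]
⇔ (p5 OR NOT p1) AND p4   [simplify]

(p5 OR NOT p1) AND p4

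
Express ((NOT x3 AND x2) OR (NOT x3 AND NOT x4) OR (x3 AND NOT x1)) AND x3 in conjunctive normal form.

((NOT x3 AND x2) OR (NOT x3 AND NOT x4) OR (x3 AND NOT x1)) AND x3
≡ (NOT x3 OR NOT x3 OR x3) AND (NOT x3 OR NOT x3 OR NOT x1) AND (NOT x3 OR NOT x4 OR x3) AND (NOT x3 OR NOT x4 OR NOT x1) AND (x2 OR NOT x3 OR x3) AND (x2 OR NOT x3 OR NOT x1) AND (x2 OR NOT x4 OR x3) AND (x2 OR NOT x4 OR NOT x1) AND x3   (distribute OR over AND)
≡ (NOT x3 OR NOT x1) AND (x2 OR NOT x4 OR NOT x1) AND x3   (simplify)

(NOT x3 OR NOT x1) AND (x2 OR NOT x4 OR NOT x1) AND x3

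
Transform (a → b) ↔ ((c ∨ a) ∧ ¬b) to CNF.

(a ∨ c) ∧ ¬b ∧ (¬a ∨ b)

(a → b) ↔ ((c ∨ a) ∧ ¬b)
≡ ((a → b) → ((c ∨ a) ∧ ¬b)) ∧ (((c ∨ a) ∧ ¬b) → (a → b))   [eliminate ↔]
≡ (¬(a → b) ∨ ((c ∨ a) ∧ ¬b)) ∧ (((c ∨ a) ∧ ¬b) → (a → b))   [eliminate →]
≡ (¬(¬a ∨ b) ∨ ((c ∨ a) ∧ ¬b)) ∧ (((c ∨ a) ∧ ¬b) → (a → b))   [eliminate →]
≡ (¬(¬a ∨ b) ∨ ((c ∨ a) ∧ ¬b)) ∧ (¬((c ∨ a) ∧ ¬b) ∨ (a → b))   [eliminate →]
≡ (¬(¬a ∨ b) ∨ ((c ∨ a) ∧ ¬b)) ∧ (¬((c ∨ a) ∧ ¬b) ∨ ¬a ∨ b)   [eliminate →]
≡ ((¬¬a ∧ ¬b) ∨ ((c ∨ a) ∧ ¬b)) ∧ (¬((c ∨ a) ∧ ¬b) ∨ ¬a ∨ b)   [De Morgan]
≡ ((a ∧ ¬b) ∨ ((c ∨ a) ∧ ¬b)) ∧ (¬((c ∨ a) ∧ ¬b) ∨ ¬a ∨ b)   [double negation]
≡ ((a ∧ ¬b) ∨ ((c ∨ a) ∧ ¬b)) ∧ (¬(c ∨ a) ∨ ¬¬b ∨ ¬a ∨ b)   [De Morgan]
≡ ((a ∧ ¬b) ∨ ((c ∨ a) ∧ ¬b)) ∧ ((¬c ∧ ¬a) ∨ ¬¬b ∨ ¬a ∨ b)   [De Morgan]
≡ ((a ∧ ¬b) ∨ ((c ∨ a) ∧ ¬b)) ∧ ((¬c ∧ ¬a) ∨ b ∨ ¬a ∨ b)   [double negation]
≡ (a ∨ c ∨ a) ∧ (a ∨ ¬b) ∧ (¬b ∨ c ∨ a) ∧ (¬b ∨ ¬b) ∧ (¬c ∨ b ∨ ¬a ∨ b) ∧ (¬a ∨ b ∨ ¬a ∨ b)   [distribute ∨ over ∧]
≡ (a ∨ c) ∧ ¬b ∧ (¬a ∨ b)   [simplify]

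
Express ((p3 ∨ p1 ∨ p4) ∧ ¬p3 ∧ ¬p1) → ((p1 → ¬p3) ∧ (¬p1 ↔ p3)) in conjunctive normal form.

¬p4 ∨ p3 ∨ p1

((p3 ∨ p1 ∨ p4) ∧ ¬p3 ∧ ¬p1) → ((p1 → ¬p3) ∧ (¬p1 ↔ p3))
= ¬((p3 ∨ p1 ∨ p4) ∧ ¬p3 ∧ ¬p1) ∨ ((p1 → ¬p3) ∧ (¬p1 ↔ p3))   [eliminate →]
= ¬((p3 ∨ p1 ∨ p4) ∧ ¬p3 ∧ ¬p1) ∨ ((¬p1 ∨ ¬p3) ∧ (¬p1 ↔ p3))   [eliminate →]
= ¬((p3 ∨ p1 ∨ p4) ∧ ¬p3 ∧ ¬p1) ∨ ((¬p1 ∨ ¬p3) ∧ (¬p1 → p3) ∧ (p3 → ¬p1))   [eliminate ↔]
= ¬((p3 ∨ p1 ∨ p4) ∧ ¬p3 ∧ ¬p1) ∨ ((¬p1 ∨ ¬p3) ∧ (¬¬p1 ∨ p3) ∧ (p3 → ¬p1))   [eliminate →]
= ¬((p3 ∨ p1 ∨ p4) ∧ ¬p3 ∧ ¬p1) ∨ ((¬p1 ∨ ¬p3) ∧ (¬¬p1 ∨ p3) ∧ (¬p3 ∨ ¬p1))   [eliminate →]
= ¬(p3 ∨ p1 ∨ p4) ∨ ¬¬p3 ∨ ¬¬p1 ∨ ((¬p1 ∨ ¬p3) ∧ (¬¬p1 ∨ p3) ∧ (¬p3 ∨ ¬p1))   [De Morgan]
= (¬p3 ∧ ¬p1 ∧ ¬p4) ∨ ¬¬p3 ∨ ¬¬p1 ∨ ((¬p1 ∨ ¬p3) ∧ (¬¬p1 ∨ p3) ∧ (¬p3 ∨ ¬p1))   [De Morgan]
= (¬p3 ∧ ¬p1 ∧ ¬p4) ∨ p3 ∨ ¬¬p1 ∨ ((¬p1 ∨ ¬p3) ∧ (¬¬p1 ∨ p3) ∧ (¬p3 ∨ ¬p1))   [double negation]
= (¬p3 ∧ ¬p1 ∧ ¬p4) ∨ p3 ∨ p1 ∨ ((¬p1 ∨ ¬p3) ∧ (¬¬p1 ∨ p3) ∧ (¬p3 ∨ ¬p1))   [double negation]
= (¬p3 ∧ ¬p1 ∧ ¬p4) ∨ p3 ∨ p1 ∨ ((¬p1 ∨ ¬p3) ∧ (p1 ∨ p3) ∧ (¬p3 ∨ ¬p1))   [double negation]
= (¬p3 ∨ p3 ∨ p1 ∨ ¬p1 ∨ ¬p3) ∧ (¬p3 ∨ p3 ∨ p1 ∨ p1 ∨ p3) ∧ (¬p3 ∨ p3 ∨ p1 ∨ ¬p3 ∨ ¬p1) ∧ (¬p1 ∨ p3 ∨ p1 ∨ ¬p1 ∨ ¬p3) ∧ (¬p1 ∨ p3 ∨ p1 ∨ p1 ∨ p3) ∧ (¬p1 ∨ p3 ∨ p1 ∨ ¬p3 ∨ ¬p1) ∧ (¬p4 ∨ p3 ∨ p1 ∨ ¬p1 ∨ ¬p3) ∧ (¬p4 ∨ p3 ∨ p1 ∨ p1 ∨ p3) ∧ (¬p4 ∨ p3 ∨ p1 ∨ ¬p3 ∨ ¬p1)   [distribute ∨ over ∧]
= ¬p4 ∨ p3 ∨ p1   [simplify]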